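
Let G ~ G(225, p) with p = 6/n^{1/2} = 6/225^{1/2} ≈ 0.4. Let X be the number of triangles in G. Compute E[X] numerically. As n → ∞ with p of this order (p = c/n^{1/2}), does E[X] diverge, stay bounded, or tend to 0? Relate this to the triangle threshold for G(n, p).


Number of potential triangles: C(225, 3) = 1873200.
Each occurs with probability p³ ≈ (0.4)³ ≈ 6.40000e-02.
By linearity: E[X] = C(225, 3)·p³ ≈ 1873200 · 6.40000e-02 ≈ 119884.800.
Since α = 1/2 < 1, p = c/n^{1/2} ≫ 1/n is above the triangle threshold p ~ 1/n. Asymptotically E[X] ~ (c³/6)·n^{3(1−α)} = (6³/6)·n^{1.5} → ∞; triangles are abundant w.h.p.

E[X] ≈ 119884.800; in regime p = Θ(1/n^{1/2}) E[X] diverges (above the triangle threshold p ~ 1/n).


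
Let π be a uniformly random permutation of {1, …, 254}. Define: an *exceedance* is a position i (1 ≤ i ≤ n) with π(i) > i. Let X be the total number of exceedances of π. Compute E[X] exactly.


Write X = Σ_{i=1}^{254} X_i, where X_i = 1_{π(i) > i}.
For each fixed i, π(i) is uniform over {1, …, 254} (marginal of a uniform permutation), so P[π(i) > i] = (n − i)/n. Summing: Σ_{i=1}^{254} (n − i)/n = (0 + 1 + … + 253)/254 = 254(254 − 1)/(2·254) = (254 − 1)/2.
Hence E[X] = Σ_{i=1}^{254} (254 − i)/254 = 253/2 ≈ 126.500000.

E[X] = 253/2 = 126.500000.


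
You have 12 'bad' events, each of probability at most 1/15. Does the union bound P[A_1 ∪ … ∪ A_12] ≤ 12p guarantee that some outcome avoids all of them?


Union bound: P[∪_{i=1}^{12} A_i] ≤ Σ_i P[A_i] ≤ 12·p = 12·(1/15) = 4/5.
Numerically: 4/5 ≈ 0.8000000.
Is 4/5 < 1? YES.
Since P[∪ A_i] ≤ 4/5 < 1, the complement has P[∩ A_i^c] ≥ 1 − 4/5 = 1/5 > 0, so some outcome avoids every A_i.

12·p = 4/5 ≈ 0.8000000; existence CERTIFIED by the union bound.


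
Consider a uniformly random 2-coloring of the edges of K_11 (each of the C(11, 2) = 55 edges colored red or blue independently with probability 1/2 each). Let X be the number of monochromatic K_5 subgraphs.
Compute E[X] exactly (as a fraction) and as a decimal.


Let X = Σ_S X_S over the C(11, 5) = 462 subsets S of size 5, where X_S = 1 if the K_5 on S is monochromatic.
For a fixed S, the K_5 on S has C(5, 2) = 10 edges. P[all 10 edges red] = (1/2)^10, and likewise for blue, so P[monochromatic] = 2·(1/2)^10 = 2^{1 − 10} = 1/512.
Summing: E[X] = C(11, 5) · 2^{1 − 10} = 462 · 1/512 = 231/256.
Numerically: E[X] ≈ 0.902.

E[X] = C(11,5)·2^(1−C(5,2)) = 231/256 ≈ 0.902.


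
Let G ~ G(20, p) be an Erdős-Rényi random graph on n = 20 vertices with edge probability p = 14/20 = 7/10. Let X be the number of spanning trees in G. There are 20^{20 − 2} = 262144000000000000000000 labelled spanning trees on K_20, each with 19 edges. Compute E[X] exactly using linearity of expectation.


K_20 has 20^{20 − 2} = 262144000000000000000000 labelled spanning trees.
For each such spanning tree H, let X_H = 1 if all 19 edges of H are present in G. Then P[X_H = 1] = p^{19} = (7/10)^{19} = 11398895185373143/10000000000000000000.
Summing the indicators: E[X] = Σ_H E[X_H] = 262144000000000000000000 · p^{19} = 262144000000000000000000 · 11398895185373143/10000000000000000000 = 1494075989737228599296/5.
Numerically: E[X] ≈ 2.988e+20.

E[X] = 262144000000000000000000 · (7/10)^{19} = 1494075989737228599296/5 ≈ 2.988e+20.


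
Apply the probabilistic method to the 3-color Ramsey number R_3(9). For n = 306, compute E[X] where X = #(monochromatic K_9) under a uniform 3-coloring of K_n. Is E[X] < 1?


E[X] = C(306, 9) · 3^{1 − 36} = 57564745737892900 · 3^{−35} = 57564745737892900/50031545098999707.
As a reduced fraction: E[X] = 57564745737892900/50031545098999707 ≈ 1.15057.
Is E[X] < 1? NO.
Since E[X] ≥ 1, the first-moment bound is inconclusive at n = 306; it does NOT by itself certify R_3(9) > 306.

E[X] = 57564745737892900/50031545098999707 ≈ 1.15057; E[X] ≥ 1; first-moment method inconclusive here.


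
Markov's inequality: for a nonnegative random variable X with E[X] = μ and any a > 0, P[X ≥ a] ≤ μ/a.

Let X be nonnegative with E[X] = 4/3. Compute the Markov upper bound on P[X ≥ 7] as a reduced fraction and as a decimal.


μ = E[X] = 4/3, a = 7.
Markov: P[X ≥ 7] ≤ μ/a = (4/3)/7 = 4/21.
Numerically: ≈ 0.1905.
(Since a = 7 > μ = 1.3333, the bound 4/21 is < 1 and informative.)

P[X ≥ 7] ≤ 4/21 ≈ 0.1905.


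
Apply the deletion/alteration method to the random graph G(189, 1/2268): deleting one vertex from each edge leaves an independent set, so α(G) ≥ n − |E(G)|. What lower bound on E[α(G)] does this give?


E[|E(G)|] = C(189, 2)·p = 17766 · (1/2268) = 47/6.
E[α(G)] ≥ n − E[|E(G)|] = 189 − 47/6 = 1087/6.
Numerically: ≈ 181.167.
(This is only a lower bound; the true E[α(G)] may be larger.)

E[α(G)] ≥ 1087/6 ≈ 181.167.


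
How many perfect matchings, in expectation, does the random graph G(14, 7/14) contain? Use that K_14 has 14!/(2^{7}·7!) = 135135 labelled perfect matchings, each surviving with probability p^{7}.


K_14 has 14!/(2^{7}·7!) = 135135 labelled perfect matchings.
For each such perfect matching H, let X_H = 1 if all 7 edges of H are present in G. Then P[X_H = 1] = p^{7} = (1/2)^{7} = 1/128.
By linearity of expectation: E[X] = Σ_H E[X_H] = 135135 · p^{7} = 135135 · 1/128 = 135135/128.
Numerically: E[X] ≈ 1055.7.

E[X] = 135135 · (1/2)^{7} = 135135/128 ≈ 1055.7.


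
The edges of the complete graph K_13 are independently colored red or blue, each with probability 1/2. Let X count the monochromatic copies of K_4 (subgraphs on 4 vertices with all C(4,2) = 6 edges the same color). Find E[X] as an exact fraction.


Let X = Σ_S X_S over the C(13, 4) = 715 subsets S of size 4, where X_S = 1 if the K_4 on S is monochromatic.
For a fixed S, the K_4 on S has C(4, 2) = 6 edges. P[all 6 edges red] = (1/2)^6, and likewise for blue, so P[monochromatic] = 2·(1/2)^6 = 2^{1 − 6} = 1/32.
Summing: E[X] = C(13, 4) · 2^{1 − 6} = 715 · 1/32 = 715/32.
Numerically: E[X] ≈ 22.343750.

E[X] = C(13,4)·2^(1−C(4,2)) = 715/32 ≈ 22.343750.


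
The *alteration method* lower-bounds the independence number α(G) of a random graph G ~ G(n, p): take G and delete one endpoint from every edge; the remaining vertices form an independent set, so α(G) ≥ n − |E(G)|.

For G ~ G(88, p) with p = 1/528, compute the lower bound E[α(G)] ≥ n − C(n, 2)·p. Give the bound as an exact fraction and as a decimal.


E[|E(G)|] = C(88, 2)·p = 3828 · (1/528) = 29/4.
E[α(G)] ≥ n − E[|E(G)|] = 88 − 29/4 = 323/4.
Numerically: ≈ 80.75000.
(This is only a lower bound; the true E[α(G)] may be larger.)

E[α(G)] ≥ 323/4 ≈ 80.75000.


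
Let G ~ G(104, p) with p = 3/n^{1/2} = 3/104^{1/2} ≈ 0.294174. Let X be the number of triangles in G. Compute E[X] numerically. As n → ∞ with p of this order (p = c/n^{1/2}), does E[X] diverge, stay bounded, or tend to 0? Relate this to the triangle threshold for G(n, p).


Number of potential triangles: C(104, 3) = 182104.
Each occurs with probability p³ ≈ (0.294174)³ ≈ 2.54573829e-02.
By linearity: E[X] = C(104, 3)·p³ ≈ 182104 · 2.54573829e-02 ≈ 4635.891260.
Since α = 1/2 < 1, p = c/n^{1/2} ≫ 1/n is above the triangle threshold p ~ 1/n. Asymptotically E[X] ~ (c³/6)·n^{3(1−α)} = (3³/6)·n^{1.5} → ∞; triangles are abundant w.h.p.

E[X] ≈ 4635.891260; in regime p = Θ(1/n^{1/2}) E[X] diverges (above the triangle threshold p ~ 1/n).


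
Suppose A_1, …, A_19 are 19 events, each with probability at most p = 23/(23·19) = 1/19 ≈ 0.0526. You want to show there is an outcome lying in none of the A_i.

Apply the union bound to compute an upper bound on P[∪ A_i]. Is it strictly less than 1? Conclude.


Union bound: P[∪_{i=1}^{19} A_i] ≤ Σ_i P[A_i] ≤ 19·p = 19·(1/19) = 1.
Numerically: 1 ≈ 1.0000.
Is 1 < 1? NO.
Since the bound 1 is ≥ 1, the union bound is uninformative here; it does NOT by itself certify existence.

19·p = 1 ≈ 1.0000; existence NOT certified by the union bound.


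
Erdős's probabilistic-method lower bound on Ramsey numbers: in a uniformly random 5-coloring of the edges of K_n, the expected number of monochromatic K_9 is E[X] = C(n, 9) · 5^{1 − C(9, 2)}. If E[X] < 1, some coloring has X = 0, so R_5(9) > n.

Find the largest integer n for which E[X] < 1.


We need C(n, 9) · 5^{1 − 36} < 1, i.e. C(n, 9) < 5^{36 − 1} = 2910383045673370361328125.
Check values of n near the boundary:
  n = 2166: C(2166, 9) = 2844037944203015677277940; 2844037944203015677277940 < 2910383045673370361328125? YES
  n = 2167: C(2167, 9) = 2855899084841489792706810; 2855899084841489792706810 < 2910383045673370361328125? YES
  n = 2168: C(2168, 9) = 2867804175977929537095120; 2867804175977929537095120 < 2910383045673370361328125? YES
  n = 2169: C(2169, 9) = 2879753360044504243499683; 2879753360044504243499683 < 2910383045673370361328125? YES
  n = 2170: C(2170, 9) = 2891746779868845075610510; 2891746779868845075610510 < 2910383045673370361328125? YES
  n = 2171: C(2171, 9) = 2903784578674959601827205; 2903784578674959601827205 < 2910383045673370361328125? YES
  n = 2172: C(2172, 9) = 2915866900084148060642020; 2915866900084148060642020 < 2910383045673370361328125? NO
  n = 2173: C(2173, 9) = 2927993888115921319674265; 2927993888115921319674265 < 2910383045673370361328125? NO
  n = 2174: C(2174, 9) = 2940165687188920530702934; 2940165687188920530702934 < 2910383045673370361328125? NO
The largest n with C(n, 9) < 2910383045673370361328125 is n = 2171 (where E[X] = 580756915734991920365441/582076609134674072265625 ≈ 0.998). Hence R_5(9) > 2171, i.e. R_5(9) ≥ 2172.

Largest n = 2171; hence R_5(9) > 2171.


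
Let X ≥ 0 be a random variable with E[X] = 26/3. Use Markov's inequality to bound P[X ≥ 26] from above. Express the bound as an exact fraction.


μ = E[X] = 26/3, a = 26.
Markov: P[X ≥ 26] ≤ μ/a = (26/3)/26 = 1/3.
Numerically: ≈ 0.3333.
(Since a = 26 > μ = 8.6667, the bound 1/3 is < 1 and informative.)

P[X ≥ 26] ≤ 1/3 ≈ 0.3333.


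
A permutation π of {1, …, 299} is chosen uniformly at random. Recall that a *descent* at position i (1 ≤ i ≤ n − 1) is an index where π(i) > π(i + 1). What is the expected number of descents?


Write X = Σ X_I over i = 1, …, 298, with X_I the indicator of one descent.
There are 298 indicators.
For each fixed i, the pair (π(i), π(i+1)) is a uniformly random ordered pair of distinct values from {1, …, 299}; by symmetry P[π(i) > π(i+1)] = 1/2.
By linearity: E[X] = 298 · (1/2) = (299 − 1) · (1/2) = 149 ≈ 149.0000.

E[X] = 149 = 149.0000.


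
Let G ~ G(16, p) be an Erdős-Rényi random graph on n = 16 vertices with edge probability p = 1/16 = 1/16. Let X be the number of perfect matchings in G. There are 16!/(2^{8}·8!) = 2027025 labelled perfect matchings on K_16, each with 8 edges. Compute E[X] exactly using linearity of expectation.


K_16 has 16!/(2^{8}·8!) = 2027025 labelled perfect matchings.
For each such perfect matching H, let X_H = 1 if all 8 edges of H are present in G. Then P[X_H = 1] = p^{8} = (1/16)^{8} = 1/4294967296.
By linearity of expectation: E[X] = Σ_H E[X_H] = 2027025 · p^{8} = 2027025 · 1/4294967296 = 2027025/4294967296.
Numerically: E[X] ≈ 0.00047195.

E[X] = 2027025 · (1/16)^{8} = 2027025/4294967296 ≈ 0.00047195.


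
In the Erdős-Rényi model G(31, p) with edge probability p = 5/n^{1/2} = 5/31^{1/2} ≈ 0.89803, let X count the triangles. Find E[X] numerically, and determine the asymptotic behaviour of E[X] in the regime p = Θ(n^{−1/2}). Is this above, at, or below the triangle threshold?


Number of potential triangles: C(31, 3) = 4495.
Each occurs with probability p³ ≈ (0.89803)³ ≈ 7.2421493e-01.
By linearity: E[X] = C(31, 3)·p³ ≈ 4495 · 7.2421493e-01 ≈ 3255.34610.
Since α = 1/2 < 1, p = c/n^{1/2} ≫ 1/n is above the triangle threshold p ~ 1/n. Asymptotically E[X] ~ (c³/6)·n^{3(1−α)} = (5³/6)·n^{1.5} → ∞; triangles are abundant w.h.p.

E[X] ≈ 3255.34610; in regime p = Θ(1/n^{1/2}) E[X] diverges (above the triangle threshold p ~ 1/n).


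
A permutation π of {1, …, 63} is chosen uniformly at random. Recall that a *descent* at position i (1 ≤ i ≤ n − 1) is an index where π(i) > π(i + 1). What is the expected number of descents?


Write X = Σ X_I over i = 1, …, 62, with X_I the indicator of one descent.
There are 62 indicators.
For each fixed i, the pair (π(i), π(i+1)) is a uniformly random ordered pair of distinct values from {1, …, 63}; by symmetry P[π(i) > π(i+1)] = 1/2.
By linearity: E[X] = 62 · (1/2) = (63 − 1) · (1/2) = 31 ≈ 31.000000.

E[X] = 31 = 31.000000.


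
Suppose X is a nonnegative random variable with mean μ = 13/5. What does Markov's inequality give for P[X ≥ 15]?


μ = E[X] = 13/5, a = 15.
Markov: P[X ≥ 15] ≤ μ/a = (13/5)/15 = 13/75.
Numerically: ≈ 0.173333.
(Since a = 15 > μ = 2.600000, the bound 13/75 is < 1 and informative.)

P[X ≥ 15] ≤ 13/75 ≈ 0.173333.


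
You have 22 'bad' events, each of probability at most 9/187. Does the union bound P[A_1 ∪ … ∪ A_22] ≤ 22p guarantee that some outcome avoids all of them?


Union bound: P[∪_{i=1}^{22} A_i] ≤ Σ_i P[A_i] ≤ 22·p = 22·(9/187) = 18/17.
Numerically: 18/17 ≈ 1.059.
Is 18/17 < 1? NO.
Since the bound 18/17 is ≥ 1, the union bound is uninformative here; it does NOT by itself certify existence.

22·p = 18/17 ≈ 1.059; existence NOT certified by the union bound.


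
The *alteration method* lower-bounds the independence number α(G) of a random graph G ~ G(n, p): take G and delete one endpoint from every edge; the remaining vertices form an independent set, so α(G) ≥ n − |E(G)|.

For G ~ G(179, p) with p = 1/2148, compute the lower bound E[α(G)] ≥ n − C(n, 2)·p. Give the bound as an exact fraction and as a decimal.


E[|E(G)|] = C(179, 2)·p = 15931 · (1/2148) = 89/12.
E[α(G)] ≥ n − E[|E(G)|] = 179 − 89/12 = 2059/12.
Numerically: ≈ 171.583333.
(This is only a lower bound; the true E[α(G)] may be larger.)

E[α(G)] ≥ 2059/12 ≈ 171.583333.


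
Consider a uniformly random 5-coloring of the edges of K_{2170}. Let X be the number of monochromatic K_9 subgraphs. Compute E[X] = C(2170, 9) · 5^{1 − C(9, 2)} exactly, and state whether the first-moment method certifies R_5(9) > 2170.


E[X] = C(2170, 9) · 5^{1 − 36} = 2891746779868845075610510 · 5^{−35} = 2891746779868845075610510/2910383045673370361328125.
As a reduced fraction: E[X] = 578349355973769015122102/582076609134674072265625 ≈ 0.994.
Is E[X] < 1? YES.
Since E[X] < 1, there exists a 5-coloring of K_{2170} with no monochromatic K_9; hence R_5(9) > 2170.

E[X] = 578349355973769015122102/582076609134674072265625 ≈ 0.994; E[X] < 1, so R_5(9) > 2170.


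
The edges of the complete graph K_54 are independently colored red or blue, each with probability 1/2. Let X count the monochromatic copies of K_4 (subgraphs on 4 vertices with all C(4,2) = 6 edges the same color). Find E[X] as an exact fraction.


Let X = Σ_S X_S over the C(54, 4) = 316251 subsets S of size 4, where X_S = 1 if the K_4 on S is monochromatic.
For a fixed S, the K_4 on S has C(4, 2) = 6 edges. P[all 6 edges red] = (1/2)^6, and likewise for blue, so P[monochromatic] = 2·(1/2)^6 = 2^{1 − 6} = 1/32.
By linearity of expectation: E[X] = C(54, 4) · 2^{1 − 6} = 316251 · 1/32 = 316251/32.
Numerically: E[X] ≈ 9882.8438.

E[X] = C(54,4)·2^(1−C(4,2)) = 316251/32 ≈ 9882.8438.


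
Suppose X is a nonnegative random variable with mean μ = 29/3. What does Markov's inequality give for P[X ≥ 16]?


μ = E[X] = 29/3, a = 16.
Markov: P[X ≥ 16] ≤ μ/a = (29/3)/16 = 29/48.
Numerically: ≈ 0.604.
(Since a = 16 > μ = 9.667, the bound 29/48 is < 1 and informative.)

P[X ≥ 16] ≤ 29/48 ≈ 0.604.


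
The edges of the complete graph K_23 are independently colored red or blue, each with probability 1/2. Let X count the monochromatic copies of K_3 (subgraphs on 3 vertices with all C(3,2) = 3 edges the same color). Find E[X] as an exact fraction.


Let X = Σ_S X_S over the C(23, 3) = 1771 subsets S of size 3, where X_S = 1 if the K_3 on S is monochromatic.
For a fixed S, the K_3 on S has C(3, 2) = 3 edges. P[all 3 edges red] = (1/2)^3, and likewise for blue, so P[monochromatic] = 2·(1/2)^3 = 2^{1 − 3} = 1/4.
Summing: E[X] = C(23, 3) · 2^{1 − 3} = 1771 · 1/4 = 1771/4.
Numerically: E[X] ≈ 442.750000.

E[X] = C(23,3)·2^(1−C(3,2)) = 1771/4 ≈ 442.750000.


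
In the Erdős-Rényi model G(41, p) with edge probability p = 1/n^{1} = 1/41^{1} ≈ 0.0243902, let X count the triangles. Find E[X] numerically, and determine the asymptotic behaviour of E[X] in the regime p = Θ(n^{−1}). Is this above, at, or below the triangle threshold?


Number of potential triangles: C(41, 3) = 10660.
Each occurs with probability p³ ≈ (0.0243902)³ ≈ 1.45093658e-05.
By linearity: E[X] = C(41, 3)·p³ ≈ 10660 · 1.45093658e-05 ≈ 0.154670.
Here α = 1, so p = 1/n is exactly at the triangle threshold p ~ 1/n. Asymptotically E[X] → c³/6 = 1³/6 = 1/6 ≈ 0.166667, a bounded constant. In this regime the triangle count is asymptotically Poisson(c³/6).

E[X] ≈ 0.154670; in regime p = Θ(1/n^{1}) E[X] stays bounded (at the triangle threshold p ~ 1/n).


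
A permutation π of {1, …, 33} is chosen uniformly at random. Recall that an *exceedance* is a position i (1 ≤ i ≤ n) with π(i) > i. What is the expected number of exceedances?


Write X = Σ_{i=1}^{33} X_i, where X_i = 1_{π(i) > i}.
For each fixed i, π(i) is uniform over {1, …, 33} (marginal of a uniform permutation), so P[π(i) > i] = (n − i)/n. Summing: Σ_{i=1}^{33} (n − i)/n = (0 + 1 + … + 32)/33 = 33(33 − 1)/(2·33) = (33 − 1)/2.
Hence E[X] = Σ_{i=1}^{33} (33 − i)/33 = 16 ≈ 16.0000.

E[X] = 16 = 16.0000.


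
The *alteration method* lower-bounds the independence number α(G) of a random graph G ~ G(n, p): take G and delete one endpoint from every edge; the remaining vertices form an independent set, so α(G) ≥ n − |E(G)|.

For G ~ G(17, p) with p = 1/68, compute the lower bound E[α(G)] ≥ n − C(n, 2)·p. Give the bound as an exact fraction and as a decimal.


E[|E(G)|] = C(17, 2)·p = 136 · (1/68) = 2.
E[α(G)] ≥ n − E[|E(G)|] = 17 − 2 = 15.
Numerically: ≈ 15.000000.
(This is only a lower bound; the true E[α(G)] may be larger.)

E[α(G)] ≥ 15 ≈ 15.000000.


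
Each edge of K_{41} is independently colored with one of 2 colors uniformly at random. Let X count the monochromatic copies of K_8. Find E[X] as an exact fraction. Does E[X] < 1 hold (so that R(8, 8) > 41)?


E[X] = C(41, 8) · 2^{1 − 28} = 95548245 · 2^{−27} = 95548245/134217728.
As a reduced fraction: E[X] = 95548245/134217728 ≈ 0.7118899.
Is E[X] < 1? YES.
Since E[X] < 1, there exists a 2-coloring of K_{41} with no monochromatic K_8; hence R(8, 8) > 41.

E[X] = 95548245/134217728 ≈ 0.7118899; E[X] < 1, so R(8, 8) > 41.


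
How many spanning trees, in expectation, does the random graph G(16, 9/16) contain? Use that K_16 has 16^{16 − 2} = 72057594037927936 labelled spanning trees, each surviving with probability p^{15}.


K_16 has 16^{16 − 2} = 72057594037927936 labelled spanning trees.
For each such spanning tree H, let X_H = 1 if all 15 edges of H are present in G. Then P[X_H = 1] = p^{15} = (9/16)^{15} = 205891132094649/1152921504606846976.
Summing the indicators: E[X] = Σ_H E[X_H] = 72057594037927936 · p^{15} = 72057594037927936 · 205891132094649/1152921504606846976 = 205891132094649/16.
Numerically: E[X] ≈ 1.2868e+13.

E[X] = 72057594037927936 · (9/16)^{15} = 205891132094649/16 ≈ 1.2868e+13.


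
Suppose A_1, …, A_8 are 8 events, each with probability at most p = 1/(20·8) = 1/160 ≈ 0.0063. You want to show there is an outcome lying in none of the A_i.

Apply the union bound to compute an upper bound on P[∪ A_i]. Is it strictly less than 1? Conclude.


Union bound: P[∪_{i=1}^{8} A_i] ≤ Σ_i P[A_i] ≤ 8·p = 8·(1/160) = 1/20.
Numerically: 1/20 ≈ 0.0500.
Is 1/20 < 1? YES.
Since P[∪ A_i] ≤ 1/20 < 1, the complement has P[∩ A_i^c] ≥ 1 − 1/20 = 19/20 > 0, so some outcome avoids every A_i.

8·p = 1/20 ≈ 0.0500; existence CERTIFIED by the union bound.


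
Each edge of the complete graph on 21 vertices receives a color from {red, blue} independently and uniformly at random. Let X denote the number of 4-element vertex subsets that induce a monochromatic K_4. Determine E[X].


Let X = Σ_S X_S over the C(21, 4) = 5985 subsets S of size 4, where X_S = 1 if the K_4 on S is monochromatic.
For a fixed S, the K_4 on S has C(4, 2) = 6 edges. P[all 6 edges red] = (1/2)^6, and likewise for blue, so P[monochromatic] = 2·(1/2)^6 = 2^{1 − 6} = 1/32.
By linearity: E[X] = C(21, 4) · 2^{1 − 6} = 5985 · 1/32 = 5985/32.
Numerically: E[X] ≈ 187.0312.

E[X] = C(21,4)·2^(1−C(4,2)) = 5985/32 ≈ 187.0312.


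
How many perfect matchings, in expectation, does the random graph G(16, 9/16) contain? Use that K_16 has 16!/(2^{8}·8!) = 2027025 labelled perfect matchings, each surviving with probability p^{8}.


K_16 has 16!/(2^{8}·8!) = 2027025 labelled perfect matchings.
For each such perfect matching H, let X_H = 1 if all 8 edges of H are present in G. Then P[X_H = 1] = p^{8} = (9/16)^{8} = 43046721/4294967296.
Summing the indicators: E[X] = Σ_H E[X_H] = 2027025 · p^{8} = 2027025 · 43046721/4294967296 = 87256779635025/4294967296.
Numerically: E[X] ≈ 2.032e+04.

E[X] = 2027025 · (9/16)^{8} = 87256779635025/4294967296 ≈ 2.032e+04.


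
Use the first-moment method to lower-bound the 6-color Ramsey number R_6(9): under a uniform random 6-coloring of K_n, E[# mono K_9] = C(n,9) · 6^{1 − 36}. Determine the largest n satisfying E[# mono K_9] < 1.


We need C(n, 9) · 6^{1 − 36} < 1, i.e. C(n, 9) < 6^{36 − 1} = 1719070799748422591028658176.
Check values of n near the boundary:
  n = 4407: C(4407, 9) = 1713856532599459170657070050; 1713856532599459170657070050 < 1719070799748422591028658176? YES
  n = 4408: C(4408, 9) = 1717362945146264156457459600; 1717362945146264156457459600 < 1719070799748422591028658176? YES
  n = 4409: C(4409, 9) = 1720875732988608787686577131; 1720875732988608787686577131 < 1719070799748422591028658176? NO
  n = 4410: C(4410, 9) = 1724394906266704102180823710; 1724394906266704102180823710 < 1719070799748422591028658176? NO
The largest n with C(n, 9) < 1719070799748422591028658176 is n = 4408 (where E[X] = 35778394690547169926197075/35813974994758803979763712 ≈ 0.99901). Hence R_6(9) > 4408, i.e. R_6(9) ≥ 4409.

Largest n = 4408; hence R_6(9) > 4408.


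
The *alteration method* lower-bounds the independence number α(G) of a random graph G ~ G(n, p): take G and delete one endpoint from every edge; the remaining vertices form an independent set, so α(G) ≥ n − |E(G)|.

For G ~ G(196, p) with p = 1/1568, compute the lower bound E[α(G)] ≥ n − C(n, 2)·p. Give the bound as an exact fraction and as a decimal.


E[|E(G)|] = C(196, 2)·p = 19110 · (1/1568) = 195/16.
E[α(G)] ≥ n − E[|E(G)|] = 196 − 195/16 = 2941/16.
Numerically: ≈ 183.812.
(This is only a lower bound; the true E[α(G)] may be larger.)

E[α(G)] ≥ 2941/16 ≈ 183.812.


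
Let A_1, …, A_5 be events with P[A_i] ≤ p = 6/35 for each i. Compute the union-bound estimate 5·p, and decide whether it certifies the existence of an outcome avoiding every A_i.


Union bound: P[∪_{i=1}^{5} A_i] ≤ Σ_i P[A_i] ≤ 5·p = 5·(6/35) = 6/7.
Numerically: 6/7 ≈ 0.8571429.
Is 6/7 < 1? YES.
Since P[∪ A_i] ≤ 6/7 < 1, the complement has P[∩ A_i^c] ≥ 1 − 6/7 = 1/7 > 0, so some outcome avoids every A_i.

5·p = 6/7 ≈ 0.8571429; existence CERTIFIED by the union bound.


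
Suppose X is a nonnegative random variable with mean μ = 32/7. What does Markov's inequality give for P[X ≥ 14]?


μ = E[X] = 32/7, a = 14.
Markov: P[X ≥ 14] ≤ μ/a = (32/7)/14 = 16/49.
Numerically: ≈ 0.326531.
(Since a = 14 > μ = 4.571429, the bound 16/49 is < 1 and informative.)

P[X ≥ 14] ≤ 16/49 ≈ 0.326531.


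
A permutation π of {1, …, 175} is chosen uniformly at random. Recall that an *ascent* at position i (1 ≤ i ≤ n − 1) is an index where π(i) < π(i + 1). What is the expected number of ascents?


Write X = Σ X_I over i = 1, …, 174, with X_I the indicator of one ascent.
There are 174 indicators.
For each fixed i, the pair (π(i), π(i+1)) is a uniformly random ordered pair of distinct values from {1, …, 175}; by symmetry P[π(i) < π(i+1)] = 1/2.
By linearity: E[X] = 174 · (1/2) = (175 − 1) · (1/2) = 87 ≈ 87.0000.

E[X] = 87 = 87.0000.


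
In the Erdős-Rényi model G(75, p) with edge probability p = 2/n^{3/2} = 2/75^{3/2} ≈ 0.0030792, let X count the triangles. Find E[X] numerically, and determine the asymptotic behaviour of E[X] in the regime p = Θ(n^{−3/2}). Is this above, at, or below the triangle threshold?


Number of potential triangles: C(75, 3) = 67525.
Each occurs with probability p³ ≈ (0.0030792)³ ≈ 2.91953914e-08.
By linearity: E[X] = C(75, 3)·p³ ≈ 67525 · 2.91953914e-08 ≈ 0.001971.
Since α = 3/2 > 1, p = c/n^{3/2} = o(1/n) is below the triangle threshold p ~ 1/n. Asymptotically E[X] ~ (c³/6)·n^{3(1−α)} = (2³/6)·n^{-1.5} → 0, so by Markov's inequality G has no triangles w.h.p.

E[X] ≈ 0.001971; in regime p = Θ(1/n^{3/2}) E[X] tends to 0 (below the triangle threshold p ~ 1/n).


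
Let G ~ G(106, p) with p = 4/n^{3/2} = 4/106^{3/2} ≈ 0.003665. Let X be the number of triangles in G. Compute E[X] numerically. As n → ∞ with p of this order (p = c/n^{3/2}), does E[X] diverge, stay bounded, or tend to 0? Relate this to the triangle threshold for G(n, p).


Number of potential triangles: C(106, 3) = 192920.
Each occurs with probability p³ ≈ (0.003665)³ ≈ 4.923836e-08.
By linearity: E[X] = C(106, 3)·p³ ≈ 192920 · 4.923836e-08 ≈ 0.0095.
Since α = 3/2 > 1, p = c/n^{3/2} = o(1/n) is below the triangle threshold p ~ 1/n. Asymptotically E[X] ~ (c³/6)·n^{3(1−α)} = (4³/6)·n^{-1.5} → 0, so by Markov's inequality G has no triangles w.h.p.

E[X] ≈ 0.0095; in regime p = Θ(1/n^{3/2}) E[X] tends to 0 (below the triangle threshold p ~ 1/n).


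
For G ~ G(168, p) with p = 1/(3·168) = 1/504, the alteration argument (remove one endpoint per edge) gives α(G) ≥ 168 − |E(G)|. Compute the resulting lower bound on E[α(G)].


E[|E(G)|] = C(168, 2)·p = 14028 · (1/504) = 167/6.
E[α(G)] ≥ n − E[|E(G)|] = 168 − 167/6 = 841/6.
Numerically: ≈ 140.16667.
(This is only a lower bound; the true E[α(G)] may be larger.)

E[α(G)] ≥ 841/6 ≈ 140.16667.


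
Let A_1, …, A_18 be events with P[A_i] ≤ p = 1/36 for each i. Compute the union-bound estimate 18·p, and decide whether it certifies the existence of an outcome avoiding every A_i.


Union bound: P[∪_{i=1}^{18} A_i] ≤ Σ_i P[A_i] ≤ 18·p = 18·(1/36) = 1/2.
Numerically: 1/2 ≈ 0.50000.
Is 1/2 < 1? YES.
Since P[∪ A_i] ≤ 1/2 < 1, the complement has P[∩ A_i^c] ≥ 1 − 1/2 = 1/2 > 0, so some outcome avoids every A_i.

18·p = 1/2 ≈ 0.50000; existence CERTIFIED by the union bound.


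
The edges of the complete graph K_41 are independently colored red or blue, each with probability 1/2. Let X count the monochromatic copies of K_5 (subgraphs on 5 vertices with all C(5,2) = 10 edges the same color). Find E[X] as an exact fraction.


Let X = Σ_S X_S over the C(41, 5) = 749398 subsets S of size 5, where X_S = 1 if the K_5 on S is monochromatic.
For a fixed S, the K_5 on S has C(5, 2) = 10 edges. P[all 10 edges red] = (1/2)^10, and likewise for blue, so P[monochromatic] = 2·(1/2)^10 = 2^{1 − 10} = 1/512.
By linearity: E[X] = C(41, 5) · 2^{1 − 10} = 749398 · 1/512 = 374699/256.
Numerically: E[X] ≈ 1463.667969.

E[X] = C(41,5)·2^(1−C(5,2)) = 374699/256 ≈ 1463.667969.


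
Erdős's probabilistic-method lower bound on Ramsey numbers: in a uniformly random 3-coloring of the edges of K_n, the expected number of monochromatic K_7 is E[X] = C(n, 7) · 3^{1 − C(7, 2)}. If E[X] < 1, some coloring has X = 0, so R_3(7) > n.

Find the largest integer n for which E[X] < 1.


We need C(n, 7) · 3^{1 − 21} < 1, i.e. C(n, 7) < 3^{21 − 1} = 3486784401.
Check values of n near the boundary:
  n = 80: C(80, 7) = 3176716400; 3176716400 < 3486784401? YES
  n = 81: C(81, 7) = 3477216600; 3477216600 < 3486784401? YES
  n = 82: C(82, 7) = 3801756816; 3801756816 < 3486784401? NO
  n = 83: C(83, 7) = 4151918628; 4151918628 < 3486784401? NO
The largest n with C(n, 7) < 3486784401 is n = 81 (where E[X] = 42928600/43046721 ≈ 0.997256). Hence R_3(7) > 81, i.e. R_3(7) ≥ 82.

Largest n = 81; hence R_3(7) > 81.


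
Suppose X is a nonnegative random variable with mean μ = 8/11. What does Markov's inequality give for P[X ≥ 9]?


μ = E[X] = 8/11, a = 9.
Markov: P[X ≥ 9] ≤ μ/a = (8/11)/9 = 8/99.
Numerically: ≈ 0.080808.
(Since a = 9 > μ = 0.727273, the bound 8/99 is < 1 and informative.)

P[X ≥ 9] ≤ 8/99 ≈ 0.080808.


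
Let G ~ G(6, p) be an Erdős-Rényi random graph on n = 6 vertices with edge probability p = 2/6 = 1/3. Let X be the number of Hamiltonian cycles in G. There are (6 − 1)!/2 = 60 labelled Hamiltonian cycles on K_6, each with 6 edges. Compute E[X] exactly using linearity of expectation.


K_6 has (6 − 1)!/2 = 60 labelled Hamiltonian cycles.
For each such Hamiltonian cycle H, let X_H = 1 if all 6 edges of H are present in G. Then P[X_H = 1] = p^{6} = (1/3)^{6} = 1/729.
By linearity of expectation: E[X] = Σ_H E[X_H] = 60 · p^{6} = 60 · 1/729 = 20/243.
Numerically: E[X] ≈ 0.0823.

E[X] = 60 · (1/3)^{6} = 20/243 ≈ 0.0823.


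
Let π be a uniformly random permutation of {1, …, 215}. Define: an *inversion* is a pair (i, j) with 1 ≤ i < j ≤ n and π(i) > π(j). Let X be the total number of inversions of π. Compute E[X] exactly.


Write X = Σ X_I over the C(215, 2) = 23005 pairs i < j, with X_I the indicator of one inversion.
There are 23005 indicators.
For each fixed pair i < j, the values π(i) and π(j) are two distinct elements of {1, …, 215} in uniformly random order; by symmetry P[π(i) > π(j)] = 1/2.
By linearity: E[X] = 23005 · (1/2) = C(215, 2) · (1/2) = 23005/2 = 23005/2 ≈ 11502.5000.

E[X] = 23005/2 = 11502.5000.


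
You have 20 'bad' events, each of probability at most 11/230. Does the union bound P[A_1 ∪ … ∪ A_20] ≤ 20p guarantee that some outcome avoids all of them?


Union bound: P[∪_{i=1}^{20} A_i] ≤ Σ_i P[A_i] ≤ 20·p = 20·(11/230) = 22/23.
Numerically: 22/23 ≈ 0.95652.
Is 22/23 < 1? YES.
Since P[∪ A_i] ≤ 22/23 < 1, the complement has P[∩ A_i^c] ≥ 1 − 22/23 = 1/23 > 0, so some outcome avoids every A_i.

20·p = 22/23 ≈ 0.95652; existence CERTIFIED by the union bound.


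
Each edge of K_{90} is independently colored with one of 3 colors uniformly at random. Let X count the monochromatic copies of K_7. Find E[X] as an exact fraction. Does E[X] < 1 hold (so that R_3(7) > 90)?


E[X] = C(90, 7) · 3^{1 − 21} = 7471375560 · 3^{−20} = 7471375560/3486784401.
As a reduced fraction: E[X] = 830152840/387420489 ≈ 2.14277.
Is E[X] < 1? NO.
Since E[X] ≥ 1, the first-moment bound is inconclusive at n = 90; it does NOT by itself certify R_3(7) > 90.

E[X] = 830152840/387420489 ≈ 2.14277; E[X] ≥ 1; first-moment method inconclusive here.


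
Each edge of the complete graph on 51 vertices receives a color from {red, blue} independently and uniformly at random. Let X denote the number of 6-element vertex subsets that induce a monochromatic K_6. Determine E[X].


Let X = Σ_S X_S over the C(51, 6) = 18009460 subsets S of size 6, where X_S = 1 if the K_6 on S is monochromatic.
For a fixed S, the K_6 on S has C(6, 2) = 15 edges. P[all 15 edges red] = (1/2)^15, and likewise for blue, so P[monochromatic] = 2·(1/2)^15 = 2^{1 − 15} = 1/16384.
Summing: E[X] = C(51, 6) · 2^{1 − 15} = 18009460 · 1/16384 = 4502365/4096.
Numerically: E[X] ≈ 1099.21021.

E[X] = C(51,6)·2^(1−C(6,2)) = 4502365/4096 ≈ 1099.21021.


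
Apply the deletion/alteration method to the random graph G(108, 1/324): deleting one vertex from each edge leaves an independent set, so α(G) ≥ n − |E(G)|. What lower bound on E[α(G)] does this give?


E[|E(G)|] = C(108, 2)·p = 5778 · (1/324) = 107/6.
E[α(G)] ≥ n − E[|E(G)|] = 108 − 107/6 = 541/6.
Numerically: ≈ 90.16667.
(This is only a lower bound; the true E[α(G)] may be larger.)

E[α(G)] ≥ 541/6 ≈ 90.16667.


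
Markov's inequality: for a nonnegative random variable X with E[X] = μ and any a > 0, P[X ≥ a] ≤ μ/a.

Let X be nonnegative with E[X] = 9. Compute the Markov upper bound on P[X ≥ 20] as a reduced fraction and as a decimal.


μ = E[X] = 9, a = 20.
Markov: P[X ≥ 20] ≤ μ/a = (9)/20 = 9/20.
Numerically: ≈ 0.450.
(Since a = 20 > μ = 9.000, the bound 9/20 is < 1 and informative.)

P[X ≥ 20] ≤ 9/20 ≈ 0.450.


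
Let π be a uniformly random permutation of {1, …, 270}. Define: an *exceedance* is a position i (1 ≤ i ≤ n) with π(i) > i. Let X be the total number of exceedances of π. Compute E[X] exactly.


Write X = Σ_{i=1}^{270} X_i, where X_i = 1_{π(i) > i}.
For each fixed i, π(i) is uniform over {1, …, 270} (marginal of a uniform permutation), so P[π(i) > i] = (n − i)/n. Summing: Σ_{i=1}^{270} (n − i)/n = (0 + 1 + … + 269)/270 = 270(270 − 1)/(2·270) = (270 − 1)/2.
Hence E[X] = Σ_{i=1}^{270} (270 − i)/270 = 269/2 ≈ 134.5000.

E[X] = 269/2 = 134.5000.


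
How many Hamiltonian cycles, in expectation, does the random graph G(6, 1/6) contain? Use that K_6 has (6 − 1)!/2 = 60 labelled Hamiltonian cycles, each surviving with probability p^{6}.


K_6 has (6 − 1)!/2 = 60 labelled Hamiltonian cycles.
For each such Hamiltonian cycle H, let X_H = 1 if all 6 edges of H are present in G. Then P[X_H = 1] = p^{6} = (1/6)^{6} = 1/46656.
By linearity: E[X] = Σ_H E[X_H] = 60 · p^{6} = 60 · 1/46656 = 5/3888.
Numerically: E[X] ≈ 0.001286.

E[X] = 60 · (1/6)^{6} = 5/3888 ≈ 0.001286.


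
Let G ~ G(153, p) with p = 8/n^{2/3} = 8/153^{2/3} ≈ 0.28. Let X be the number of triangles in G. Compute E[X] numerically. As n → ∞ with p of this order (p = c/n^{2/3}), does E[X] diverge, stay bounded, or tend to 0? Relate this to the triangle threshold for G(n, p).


Number of potential triangles: C(153, 3) = 585276.
Each occurs with probability p³ ≈ (0.28)³ ≈ 2.18719e-02.
By linearity: E[X] = C(153, 3)·p³ ≈ 585276 · 2.18719e-02 ≈ 12801.115.
Since α = 2/3 < 1, p = c/n^{2/3} ≫ 1/n is above the triangle threshold p ~ 1/n. Asymptotically E[X] ~ (c³/6)·n^{3(1−α)} = (8³/6)·n^{1} → ∞; triangles are abundant w.h.p.

E[X] ≈ 12801.115; in regime p = Θ(1/n^{2/3}) E[X] diverges (above the triangle threshold p ~ 1/n).


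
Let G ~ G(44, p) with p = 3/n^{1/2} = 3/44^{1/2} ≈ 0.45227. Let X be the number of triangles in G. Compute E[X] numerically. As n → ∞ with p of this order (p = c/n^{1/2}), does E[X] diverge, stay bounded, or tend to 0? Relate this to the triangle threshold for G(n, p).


Number of potential triangles: C(44, 3) = 13244.
Each occurs with probability p³ ≈ (0.45227)³ ≈ 9.2509163e-02.
By linearity: E[X] = C(44, 3)·p³ ≈ 13244 · 9.2509163e-02 ≈ 1225.19135.
Since α = 1/2 < 1, p = c/n^{1/2} ≫ 1/n is above the triangle threshold p ~ 1/n. Asymptotically E[X] ~ (c³/6)·n^{3(1−α)} = (3³/6)·n^{1.5} → ∞; triangles are abundant w.h.p.

E[X] ≈ 1225.19135; in regime p = Θ(1/n^{1/2}) E[X] diverges (above the triangle threshold p ~ 1/n).


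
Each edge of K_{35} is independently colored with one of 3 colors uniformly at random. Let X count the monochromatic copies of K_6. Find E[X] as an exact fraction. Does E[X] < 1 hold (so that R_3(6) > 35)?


E[X] = C(35, 6) · 3^{1 − 15} = 1623160 · 3^{−14} = 1623160/4782969.
As a reduced fraction: E[X] = 1623160/4782969 ≈ 0.339362.
Is E[X] < 1? YES.
Since E[X] < 1, there exists a 3-coloring of K_{35} with no monochromatic K_6; hence R_3(6) > 35.

E[X] = 1623160/4782969 ≈ 0.339362; E[X] < 1, so R_3(6) > 35.


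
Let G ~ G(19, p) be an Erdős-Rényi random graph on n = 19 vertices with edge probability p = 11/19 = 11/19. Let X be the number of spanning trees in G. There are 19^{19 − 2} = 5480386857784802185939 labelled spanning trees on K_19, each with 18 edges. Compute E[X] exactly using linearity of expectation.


K_19 has 19^{19 − 2} = 5480386857784802185939 labelled spanning trees.
For each such spanning tree H, let X_H = 1 if all 18 edges of H are present in G. Then P[X_H = 1] = p^{18} = (11/19)^{18} = 5559917313492231481/104127350297911241532841.
Summing the indicators: E[X] = Σ_H E[X_H] = 5480386857784802185939 · p^{18} = 5480386857784802185939 · 5559917313492231481/104127350297911241532841 = 5559917313492231481/19.
Numerically: E[X] ≈ 2.926e+17.

E[X] = 5480386857784802185939 · (11/19)^{18} = 5559917313492231481/19 ≈ 2.926e+17.


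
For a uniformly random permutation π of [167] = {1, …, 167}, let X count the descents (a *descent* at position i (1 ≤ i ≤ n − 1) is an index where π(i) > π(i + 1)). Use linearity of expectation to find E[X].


Write X = Σ X_I over i = 1, …, 166, with X_I the indicator of one descent.
There are 166 indicators.
For each fixed i, the pair (π(i), π(i+1)) is a uniformly random ordered pair of distinct values from {1, …, 167}; by symmetry P[π(i) > π(i+1)] = 1/2.
By linearity: E[X] = 166 · (1/2) = (167 − 1) · (1/2) = 83 ≈ 83.000000.

E[X] = 83 = 83.000000.


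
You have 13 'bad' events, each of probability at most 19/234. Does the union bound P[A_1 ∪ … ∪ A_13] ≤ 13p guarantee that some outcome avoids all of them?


Union bound: P[∪_{i=1}^{13} A_i] ≤ Σ_i P[A_i] ≤ 13·p = 13·(19/234) = 19/18.
Numerically: 19/18 ≈ 1.0556.
Is 19/18 < 1? NO.
Since the bound 19/18 is ≥ 1, the union bound is uninformative here; it does NOT by itself certify existence.

13·p = 19/18 ≈ 1.0556; existence NOT certified by the union bound.


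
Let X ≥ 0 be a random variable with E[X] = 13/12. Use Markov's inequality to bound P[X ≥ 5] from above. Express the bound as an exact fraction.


μ = E[X] = 13/12, a = 5.
Markov: P[X ≥ 5] ≤ μ/a = (13/12)/5 = 13/60.
Numerically: ≈ 0.216667.
(Since a = 5 > μ = 1.083333, the bound 13/60 is < 1 and informative.)

P[X ≥ 5] ≤ 13/60 ≈ 0.216667.


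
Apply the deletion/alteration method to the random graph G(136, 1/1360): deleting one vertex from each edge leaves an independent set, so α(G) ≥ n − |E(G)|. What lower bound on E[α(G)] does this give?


E[|E(G)|] = C(136, 2)·p = 9180 · (1/1360) = 27/4.
E[α(G)] ≥ n − E[|E(G)|] = 136 − 27/4 = 517/4.
Numerically: ≈ 129.250000.
(This is only a lower bound; the true E[α(G)] may be larger.)

E[α(G)] ≥ 517/4 ≈ 129.250000.


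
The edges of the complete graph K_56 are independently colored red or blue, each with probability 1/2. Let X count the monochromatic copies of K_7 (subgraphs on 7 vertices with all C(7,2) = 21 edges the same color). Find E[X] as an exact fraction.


Let X = Σ_S X_S over the C(56, 7) = 231917400 subsets S of size 7, where X_S = 1 if the K_7 on S is monochromatic.
For a fixed S, the K_7 on S has C(7, 2) = 21 edges. P[all 21 edges red] = (1/2)^21, and likewise for blue, so P[monochromatic] = 2·(1/2)^21 = 2^{1 − 21} = 1/1048576.
By linearity: E[X] = C(56, 7) · 2^{1 − 21} = 231917400 · 1/1048576 = 28989675/131072.
Numerically: E[X] ≈ 221.17367.

E[X] = C(56,7)·2^(1−C(7,2)) = 28989675/131072 ≈ 221.17367.


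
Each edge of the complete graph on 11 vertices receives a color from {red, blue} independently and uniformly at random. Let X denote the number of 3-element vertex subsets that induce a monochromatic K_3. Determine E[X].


Let X = Σ_S X_S over the C(11, 3) = 165 subsets S of size 3, where X_S = 1 if the K_3 on S is monochromatic.
For a fixed S, the K_3 on S has C(3, 2) = 3 edges. P[all 3 edges red] = (1/2)^3, and likewise for blue, so P[monochromatic] = 2·(1/2)^3 = 2^{1 − 3} = 1/4.
By linearity: E[X] = C(11, 3) · 2^{1 − 3} = 165 · 1/4 = 165/4.
Numerically: E[X] ≈ 41.250.

E[X] = C(11,3)·2^(1−C(3,2)) = 165/4 ≈ 41.250.
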